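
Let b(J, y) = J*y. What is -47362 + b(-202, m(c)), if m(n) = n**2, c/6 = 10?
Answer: -774562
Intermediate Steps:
c = 60 (c = 6*10 = 60)
-47362 + b(-202, m(c)) = -47362 - 202*60**2 = -47362 - 202*3600 = -47362 - 727200 = -774562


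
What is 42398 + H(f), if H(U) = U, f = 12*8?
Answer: 42494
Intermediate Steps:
f = 96
42398 + H(f) = 42398 + 96 = 42494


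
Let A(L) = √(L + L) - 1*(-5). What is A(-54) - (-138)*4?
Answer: 557 + 6*I*√3 ≈ 557.0 + 10.392*I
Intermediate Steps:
A(L) = 5 + √2*√L (A(L) = √(2*L) + 5 = √2*√L + 5 = 5 + √2*√L)
A(-54) - (-138)*4 = (5 + √2*√(-54)) - (-138)*4 = (5 + √2*(3*I*√6)) - 1*(-552) = (5 + 6*I*√3) + 552 = 557 + 6*I*√3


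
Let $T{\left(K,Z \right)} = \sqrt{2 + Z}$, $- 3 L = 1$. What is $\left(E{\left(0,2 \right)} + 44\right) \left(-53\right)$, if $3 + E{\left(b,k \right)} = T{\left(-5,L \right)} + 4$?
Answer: $-2385 - \frac{53 \sqrt{15}}{3} \approx -2453.4$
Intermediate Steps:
$L = - \frac{1}{3}$ ($L = \left(- \frac{1}{3}\right) 1 = - \frac{1}{3} \approx -0.33333$)
$E{\left(b,k \right)} = 1 + \frac{\sqrt{15}}{3}$ ($E{\left(b,k \right)} = -3 + \left(\sqrt{2 - \frac{1}{3}} + 4\right) = -3 + \left(\sqrt{\frac{5}{3}} + 4\right) = -3 + \left(\frac{\sqrt{15}}{3} + 4\right) = -3 + \left(4 + \frac{\sqrt{15}}{3}\right) = 1 + \frac{\sqrt{15}}{3}$)
$\left(E{\left(0,2 \right)} + 44\right) \left(-53\right) = \left(\left(1 + \frac{\sqrt{15}}{3}\right) + 44\right) \left(-53\right) = \left(45 + \frac{\sqrt{15}}{3}\right) \left(-53\right) = -2385 - \frac{53 \sqrt{15}}{3}$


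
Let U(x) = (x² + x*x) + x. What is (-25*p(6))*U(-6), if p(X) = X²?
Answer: -59400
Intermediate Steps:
U(x) = x + 2*x² (U(x) = (x² + x²) + x = 2*x² + x = x + 2*x²)
(-25*p(6))*U(-6) = (-25*6²)*(-6*(1 + 2*(-6))) = (-25*36)*(-6*(1 - 12)) = -(-5400)*(-11) = -900*66 = -59400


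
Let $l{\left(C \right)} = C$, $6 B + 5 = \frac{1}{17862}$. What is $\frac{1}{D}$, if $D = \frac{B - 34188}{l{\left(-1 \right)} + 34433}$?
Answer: $- \frac{3690146304}{3664085645} \approx -1.0071$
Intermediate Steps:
$B = - \frac{89309}{107172}$ ($B = - \frac{5}{6} + \frac{1}{6 \cdot 17862} = - \frac{5}{6} + \frac{1}{6} \cdot \frac{1}{17862} = - \frac{5}{6} + \frac{1}{107172} = - \frac{89309}{107172} \approx -0.83332$)
$D = - \frac{3664085645}{3690146304}$ ($D = \frac{- \frac{89309}{107172} - 34188}{-1 + 34433} = - \frac{3664085645}{107172 \cdot 34432} = \left(- \frac{3664085645}{107172}\right) \frac{1}{34432} = - \frac{3664085645}{3690146304} \approx -0.99294$)
$\frac{1}{D} = \frac{1}{- \frac{3664085645}{3690146304}} = - \frac{3690146304}{3664085645}$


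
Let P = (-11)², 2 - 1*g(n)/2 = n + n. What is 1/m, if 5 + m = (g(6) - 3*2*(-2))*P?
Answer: -1/973 ≈ -0.0010277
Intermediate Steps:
g(n) = 4 - 4*n (g(n) = 4 - 2*(n + n) = 4 - 4*n)
P = 121
m = -973 (m = -5 + ((4 - 4*6) - 3*2*(-2))*121 = -5 + ((4 - 24) - 6*(-2))*121 = -5 + (-20 + 12)*121 = -5 - 8*121 = -5 - 968 = -973)
1/m = 1/(-973) = -1/973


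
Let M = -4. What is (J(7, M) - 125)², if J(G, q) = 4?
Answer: 14641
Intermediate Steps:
(J(7, M) - 125)² = (4 - 125)² = (-121)² = 14641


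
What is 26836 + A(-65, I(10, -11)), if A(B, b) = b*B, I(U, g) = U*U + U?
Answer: 19686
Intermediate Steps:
I(U, g) = U + U**2 (I(U, g) = U**2 + U = U + U**2)
A(B, b) = B*b
26836 + A(-65, I(10, -11)) = 26836 - 650*(1 + 10) = 26836 - 650*11 = 26836 - 65*110 = 26836 - 7150 = 19686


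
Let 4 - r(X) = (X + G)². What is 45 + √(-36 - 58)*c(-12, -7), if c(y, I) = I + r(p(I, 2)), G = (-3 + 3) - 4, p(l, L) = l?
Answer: 45 - 124*I*√94 ≈ 45.0 - 1202.2*I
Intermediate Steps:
G = -4 (G = 0 - 4 = -4)
r(X) = 4 - (-4 + X)² (r(X) = 4 - (X - 4)² = 4 - (-4 + X)²)
c(y, I) = 4 + I - (-4 + I)² (c(y, I) = I + (4 - (-4 + I)²) = 4 + I - (-4 + I)²)
45 + √(-36 - 58)*c(-12, -7) = 45 + √(-36 - 58)*(4 - 7 - (-4 - 7)²) = 45 + √(-94)*(4 - 7 - 1*(-11)²) = 45 + (I*√94)*(4 - 7 - 1*121) = 45 + (I*√94)*(4 - 7 - 121) = 45 + (I*√94)*(-124) = 45 - 124*I*√94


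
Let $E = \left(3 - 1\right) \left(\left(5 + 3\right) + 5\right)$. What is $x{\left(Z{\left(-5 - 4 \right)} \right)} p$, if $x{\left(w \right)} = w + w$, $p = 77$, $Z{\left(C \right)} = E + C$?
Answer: $2618$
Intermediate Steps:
$E = 26$ ($E = 2 \left(8 + 5\right) = 2 \cdot 13 = 26$)
$Z{\left(C \right)} = 26 + C$
$x{\left(w \right)} = 2 w$
$x{\left(Z{\left(-5 - 4 \right)} \right)} p = 2 \left(26 - 9\right) 77 = 2 \cdot 17 \cdot 77 = 34 \cdot 77 = 2618$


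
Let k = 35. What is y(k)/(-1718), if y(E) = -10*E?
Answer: 175/859 ≈ 0.20373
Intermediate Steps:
y(k)/(-1718) = -10*35/(-1718) = -350*(-1/1718) = 175/859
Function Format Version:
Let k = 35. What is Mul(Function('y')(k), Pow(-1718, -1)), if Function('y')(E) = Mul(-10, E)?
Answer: Rational(175, 859) ≈ 0.20373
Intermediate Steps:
Mul(Function('y')(k), Pow(-1718, -1)) = Mul(Mul(-10, 35), Pow(-1718, -1)) = Mul(-350, Rational(-1, 1718)) = Rational(175, 859)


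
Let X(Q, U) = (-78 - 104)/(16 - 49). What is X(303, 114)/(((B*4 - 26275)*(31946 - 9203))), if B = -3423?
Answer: -26/4285141839 ≈ -6.0675e-9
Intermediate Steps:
X(Q, U) = 182/33 (X(Q, U) = -182/(-33) = -182*(-1/33) = 182/33)
X(303, 114)/(((B*4 - 26275)*(31946 - 9203))) = 182/(33*(((-3423*4 - 26275)*(31946 - 9203)))) = 182/(33*(((-13692 - 26275)*22743))) = 182/(33*((-39967*22743))) = (182/33)/(-908969481) = (182/33)*(-1/908969481) = -26/4285141839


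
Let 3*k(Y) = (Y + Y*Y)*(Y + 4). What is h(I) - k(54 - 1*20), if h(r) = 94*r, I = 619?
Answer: 129338/3 ≈ 43113.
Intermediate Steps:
k(Y) = (4 + Y)*(Y + Y²)/3 (k(Y) = ((Y + Y*Y)*(Y + 4))/3 = ((Y + Y²)*(4 + Y))/3 = ((4 + Y)*(Y + Y²))/3 = (4 + Y)*(Y + Y²)/3)
h(I) - k(54 - 1*20) = 94*619 - (54 - 1*20)*(4 + (54 - 1*20)² + 5*(54 - 1*20))/3 = 58186 - (54 - 20)*(4 + (54 - 20)² + 5*(54 - 20))/3 = 58186 - 34*(4 + 34² + 5*34)/3 = 58186 - 34*(4 + 1156 + 170)/3 = 58186 - 34*1330/3 = 58186 - 1*45220/3 = 58186 - 45220/3 = 129338/3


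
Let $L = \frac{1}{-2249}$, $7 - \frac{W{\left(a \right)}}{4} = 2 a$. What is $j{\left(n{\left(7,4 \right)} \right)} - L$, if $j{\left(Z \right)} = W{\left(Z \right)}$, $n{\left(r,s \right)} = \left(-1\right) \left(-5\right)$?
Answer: $- \frac{26987}{2249} \approx -12.0$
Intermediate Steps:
$n{\left(r,s \right)} = 5$
$W{\left(a \right)} = 28 - 8 a$ ($W{\left(a \right)} = 28 - 4 \cdot 2 a = 28 - 8 a$)
$L = - \frac{1}{2249} \approx -0.00044464$
$j{\left(Z \right)} = 28 - 8 Z$
$j{\left(n{\left(7,4 \right)} \right)} - L = \left(28 - 40\right) - - \frac{1}{2249} = \left(28 - 40\right) + \frac{1}{2249} = -12 + \frac{1}{2249} = - \frac{26987}{2249}$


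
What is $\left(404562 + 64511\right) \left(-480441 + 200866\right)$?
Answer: $-131141083975$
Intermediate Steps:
$\left(404562 + 64511\right) \left(-480441 + 200866\right) = 469073 \left(-279575\right) = -131141083975$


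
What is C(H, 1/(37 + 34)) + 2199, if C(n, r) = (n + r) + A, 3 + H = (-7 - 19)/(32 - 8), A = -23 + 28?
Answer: 1874341/852 ≈ 2199.9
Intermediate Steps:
A = 5
H = -49/12 (H = -3 + (-7 - 19)/(32 - 8) = -3 - 26/24 = -3 - 26*1/24 = -3 - 13/12 = -49/12 ≈ -4.0833)
C(n, r) = 5 + n + r (C(n, r) = (n + r) + 5 = 5 + n + r)
C(H, 1/(37 + 34)) + 2199 = (5 - 49/12 + 1/(37 + 34)) + 2199 = (5 - 49/12 + 1/71) + 2199 = 793/852 + 2199 = 1874341/852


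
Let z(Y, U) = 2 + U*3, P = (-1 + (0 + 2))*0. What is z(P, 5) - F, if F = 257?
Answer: -240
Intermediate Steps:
P = 0 (P = (-1 + 2)*0 = 1*0 = 0)
z(Y, U) = 2 + 3*U
z(P, 5) - F = (2 + 3*5) - 1*257 = (2 + 15) - 257 = 17 - 257 = -240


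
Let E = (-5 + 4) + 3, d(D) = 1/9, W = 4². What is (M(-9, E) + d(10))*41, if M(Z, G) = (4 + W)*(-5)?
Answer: -36859/9 ≈ -4095.4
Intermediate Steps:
W = 16
d(D) = ⅑
E = 2 (E = -1 + 3 = 2)
M(Z, G) = -100 (M(Z, G) = (4 + 16)*(-5) = 20*(-5) = -100)
(M(-9, E) + d(10))*41 = (-100 + ⅑)*41 = -899/9*41 = -36859/9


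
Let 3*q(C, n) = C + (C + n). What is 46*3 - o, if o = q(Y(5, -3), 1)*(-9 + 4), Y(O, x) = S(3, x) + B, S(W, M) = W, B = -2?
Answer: 143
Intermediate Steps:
Y(O, x) = 1 (Y(O, x) = 3 - 2 = 1)
q(C, n) = n/3 + 2*C/3 (q(C, n) = (C + (C + n))/3 = (n + 2*C)/3 = n/3 + 2*C/3)
o = -5 (o = ((⅓)*1 + (⅔)*1)*(-9 + 4) = (⅓ + ⅔)*(-5) = 1*(-5) = -5)
46*3 - o = 46*3 - 1*(-5) = 138 + 5 = 143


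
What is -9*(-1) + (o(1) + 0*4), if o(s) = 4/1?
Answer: 13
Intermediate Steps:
o(s) = 4 (o(s) = 4*1 = 4)
-9*(-1) + (o(1) + 0*4) = -9*(-1) + (4 + 0*4) = 9 + (4 + 0) = 9 + 4 = 13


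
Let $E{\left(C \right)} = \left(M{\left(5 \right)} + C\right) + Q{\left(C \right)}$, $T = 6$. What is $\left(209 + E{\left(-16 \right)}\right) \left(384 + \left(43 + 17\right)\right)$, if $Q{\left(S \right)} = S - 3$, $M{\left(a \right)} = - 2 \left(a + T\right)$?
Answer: $67488$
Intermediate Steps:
$M{\left(a \right)} = -12 - 2 a$ ($M{\left(a \right)} = - 2 \left(a + 6\right) = - 2 \left(6 + a\right) = -12 - 2 a$)
$Q{\left(S \right)} = -3 + S$
$E{\left(C \right)} = -25 + 2 C$ ($E{\left(C \right)} = \left(\left(-12 - 10\right) + C\right) + \left(-3 + C\right) = \left(-22 + C\right) + \left(-3 + C\right) = -25 + 2 C$)
$\left(209 + E{\left(-16 \right)}\right) \left(384 + \left(43 + 17\right)\right) = \left(209 + \left(-25 + 2 \left(-16\right)\right)\right) \left(384 + \left(43 + 17\right)\right) = \left(209 - 57\right) \left(384 + 60\right) = \left(209 - 57\right) 444 = 152 \cdot 444 = 67488$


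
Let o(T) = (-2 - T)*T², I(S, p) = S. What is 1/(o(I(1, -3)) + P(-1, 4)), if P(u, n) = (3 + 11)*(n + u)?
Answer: 1/39 ≈ 0.025641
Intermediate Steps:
P(u, n) = 14*n + 14*u (P(u, n) = 14*(n + u) = 14*n + 14*u)
o(T) = T²*(-2 - T)
1/(o(I(1, -3)) + P(-1, 4)) = 1/(1²*(-2 - 1*1) + (14*4 + 14*(-1))) = 1/(1*(-2 - 1) + (56 - 14)) = 1/(1*(-3) + 42) = 1/(-3 + 42) = 1/39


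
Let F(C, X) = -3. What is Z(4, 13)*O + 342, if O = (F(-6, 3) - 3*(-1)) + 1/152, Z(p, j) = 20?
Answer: 13001/38 ≈ 342.13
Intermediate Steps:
O = 1/152 (O = (-3 - 3*(-1)) + 1/152 = (-3 + 3) + 1/152 = 0 + 1/152 = 1/152 ≈ 0.0065789)
Z(4, 13)*O + 342 = 20*(1/152) + 342 = 5/38 + 342 = 13001/38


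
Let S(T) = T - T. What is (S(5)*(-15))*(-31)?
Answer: 0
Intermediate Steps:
S(T) = 0
(S(5)*(-15))*(-31) = (0*(-15))*(-31) = 0*(-31) = 0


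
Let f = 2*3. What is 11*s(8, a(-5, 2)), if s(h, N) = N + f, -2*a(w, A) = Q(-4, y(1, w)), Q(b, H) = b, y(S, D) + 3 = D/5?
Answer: 88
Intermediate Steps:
y(S, D) = -3 + D/5
f = 6
a(w, A) = 2 (a(w, A) = -½*(-4) = 2)
s(h, N) = 6 + N (s(h, N) = N + 6 = 6 + N)
11*s(8, a(-5, 2)) = 11*(6 + 2) = 11*8 = 88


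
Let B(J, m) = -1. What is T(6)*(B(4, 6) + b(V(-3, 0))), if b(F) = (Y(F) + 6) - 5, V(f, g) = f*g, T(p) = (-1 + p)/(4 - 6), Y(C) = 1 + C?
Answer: -5/2 ≈ -2.5000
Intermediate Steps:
T(p) = ½ - p/2 (T(p) = (-1 + p)/(-2) = (-1 + p)*(-½) = ½ - p/2)
b(F) = 2 + F (b(F) = ((1 + F) + 6) - 5 = (7 + F) - 5 = 2 + F)
T(6)*(B(4, 6) + b(V(-3, 0))) = (½ - ½*6)*(-1 + (2 - 3*0)) = (½ - 3)*(-1 + (2 + 0)) = -5*(-1 + 2)/2 = -5/2*1 = -5/2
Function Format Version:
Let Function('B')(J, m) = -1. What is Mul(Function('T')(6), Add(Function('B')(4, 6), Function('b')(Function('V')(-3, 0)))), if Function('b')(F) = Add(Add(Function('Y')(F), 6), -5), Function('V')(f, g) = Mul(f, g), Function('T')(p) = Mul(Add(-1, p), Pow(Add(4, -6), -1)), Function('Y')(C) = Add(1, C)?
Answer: Rational(-5, 2) ≈ -2.5000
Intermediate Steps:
Function('T')(p) = Add(Rational(1, 2), Mul(Rational(-1, 2), p)) (Function('T')(p) = Mul(Add(-1, p), Pow(-2, -1)) = Mul(Add(-1, p), Rational(-1, 2)) = Add(Rational(1, 2), Mul(Rational(-1, 2), p)))
Function('b')(F) = Add(2, F) (Function('b')(F) = Add(Add(Add(1, F), 6), -5) = Add(Add(7, F), -5) = Add(2, F))
Mul(Function('T')(6), Add(Function('B')(4, 6), Function('b')(Function('V')(-3, 0)))) = Mul(Add(Rational(1, 2), Mul(Rational(-1, 2), 6)), Add(-1, Add(2, Mul(-3, 0)))) = Mul(Add(Rational(1, 2), -3), Add(-1, Add(2, 0))) = Mul(Rational(-5, 2), Add(-1, 2)) = Mul(Rational(-5, 2), 1) = Rational(-5, 2)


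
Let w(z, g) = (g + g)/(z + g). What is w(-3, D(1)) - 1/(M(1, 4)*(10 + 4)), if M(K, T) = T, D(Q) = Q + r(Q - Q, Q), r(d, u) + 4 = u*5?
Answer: -225/56 ≈ -4.0179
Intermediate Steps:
r(d, u) = -4 + 5*u (r(d, u) = -4 + u*5 = -4 + 5*u)
D(Q) = -4 + 6*Q (D(Q) = Q + (-4 + 5*Q) = -4 + 6*Q)
w(z, g) = 2*g/(g + z) (w(z, g) = (2*g)/(g + z) = 2*g/(g + z))
w(-3, D(1)) - 1/(M(1, 4)*(10 + 4)) = 2*(-4 + 6*1)/((-4 + 6*1) - 3) - 1/(4*(10 + 4)) = 2*(-4 + 6)/((-4 + 6) - 3) - 1/(4*14) = 2*2/(2 - 3) - 1/56 = 2*2/(-1) - 1*1/56 = 2*2*(-1) - 1/56 = -4 - 1/56 = -225/56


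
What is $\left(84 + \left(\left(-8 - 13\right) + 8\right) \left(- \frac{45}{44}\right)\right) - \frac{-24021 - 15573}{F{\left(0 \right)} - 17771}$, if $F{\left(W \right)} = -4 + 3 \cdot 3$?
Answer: $\frac{12385685}{130284} \approx 95.067$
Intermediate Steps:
$F{\left(W \right)} = 5$ ($F{\left(W \right)} = -4 + 9 = 5$)
$\left(84 + \left(\left(-8 - 13\right) + 8\right) \left(- \frac{45}{44}\right)\right) - \frac{-24021 - 15573}{F{\left(0 \right)} - 17771} = \left(84 + \left(\left(-8 - 13\right) + 8\right) \left(- \frac{45}{44}\right)\right) - \frac{-24021 - 15573}{5 - 17771} = \left(84 + \left(-21 + 8\right) \left(\left(-45\right) \frac{1}{44}\right)\right) - - \frac{39594}{-17766} = \left(84 - - \frac{585}{44}\right) - \left(-39594\right) \left(- \frac{1}{17766}\right) = \left(84 + \frac{585}{44}\right) - \frac{6599}{2961} = \frac{4281}{44} - \frac{6599}{2961} = \frac{12385685}{130284}$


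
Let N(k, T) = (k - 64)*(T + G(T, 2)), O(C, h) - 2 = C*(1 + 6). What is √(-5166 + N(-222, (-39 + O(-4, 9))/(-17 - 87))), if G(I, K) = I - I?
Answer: I*√21379/2 ≈ 73.108*I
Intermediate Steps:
O(C, h) = 2 + 7*C (O(C, h) = 2 + C*(1 + 6) = 2 + C*7 = 2 + 7*C)
G(I, K) = 0
N(k, T) = T*(-64 + k) (N(k, T) = (k - 64)*(T + 0) = (-64 + k)*T = T*(-64 + k))
√(-5166 + N(-222, (-39 + O(-4, 9))/(-17 - 87))) = √(-5166 + ((-39 + (2 + 7*(-4)))/(-17 - 87))*(-64 - 222)) = √(-5166 + ((-39 + (2 - 28))/(-104))*(-286)) = √(-5166 + ((-39 - 26)*(-1/104))*(-286)) = √(-5166 - 65*(-1/104)*(-286)) = √(-5166 + (5/8)*(-286)) = √(-5166 - 715/4) = √(-21379/4) = I*√21379/2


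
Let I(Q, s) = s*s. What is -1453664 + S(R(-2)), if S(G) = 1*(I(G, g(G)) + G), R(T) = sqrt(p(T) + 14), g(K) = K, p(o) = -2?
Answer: -1453652 + 2*sqrt(3) ≈ -1.4536e+6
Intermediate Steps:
I(Q, s) = s**2
R(T) = 2*sqrt(3) (R(T) = sqrt(-2 + 14) = sqrt(12) = 2*sqrt(3))
S(G) = G + G**2 (S(G) = 1*(G**2 + G) = 1*(G + G**2) = G + G**2)
-1453664 + S(R(-2)) = -1453664 + (2*sqrt(3))*(1 + 2*sqrt(3)) = -1453664 + 2*sqrt(3)*(1 + 2*sqrt(3))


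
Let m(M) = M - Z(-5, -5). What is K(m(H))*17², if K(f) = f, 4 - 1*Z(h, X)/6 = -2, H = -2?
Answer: -10982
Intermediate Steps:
Z(h, X) = 36 (Z(h, X) = 24 - 6*(-2) = 24 + 12 = 36)
m(M) = -36 + M (m(M) = M - 1*36 = M - 36 = -36 + M)
K(m(H))*17² = (-36 - 2)*17² = -38*289 = -10982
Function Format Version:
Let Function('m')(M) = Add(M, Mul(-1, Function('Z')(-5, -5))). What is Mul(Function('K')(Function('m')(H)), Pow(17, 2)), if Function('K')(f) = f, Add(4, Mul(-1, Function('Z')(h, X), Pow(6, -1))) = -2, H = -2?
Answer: -10982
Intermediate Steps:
Function('Z')(h, X) = 36 (Function('Z')(h, X) = Add(24, Mul(-6, -2)) = Add(24, 12) = 36)
Function('m')(M) = Add(-36, M) (Function('m')(M) = Add(M, Mul(-1, 36)) = Add(M, -36) = Add(-36, M))
Mul(Function('K')(Function('m')(H)), Pow(17, 2)) = Mul(Add(-36, -2), Pow(17, 2)) = Mul(-38, 289) = -10982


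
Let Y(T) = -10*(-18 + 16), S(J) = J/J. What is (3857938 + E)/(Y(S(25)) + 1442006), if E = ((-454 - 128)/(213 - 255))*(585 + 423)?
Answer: 1935953/721013 ≈ 2.6850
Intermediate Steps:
S(J) = 1
Y(T) = 20 (Y(T) = -10*(-2) = 20)
E = 13968 (E = -582/(-42)*1008 = -582*(-1/42)*1008 = (97/7)*1008 = 13968)
(3857938 + E)/(Y(S(25)) + 1442006) = (3857938 + 13968)/(20 + 1442006) = 3871906/1442026 = 3871906*(1/1442026) = 1935953/721013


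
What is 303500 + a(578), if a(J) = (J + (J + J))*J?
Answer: 1305752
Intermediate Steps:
a(J) = 3*J² (a(J) = (J + 2*J)*J = (3*J)*J = 3*J²)
303500 + a(578) = 303500 + 3*578² = 303500 + 3*334084 = 303500 + 1002252 = 1305752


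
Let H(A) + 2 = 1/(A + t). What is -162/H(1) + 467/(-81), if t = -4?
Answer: 36097/567 ≈ 63.663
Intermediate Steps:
H(A) = -2 + 1/(-4 + A) (H(A) = -2 + 1/(A - 4) = -2 + 1/(-4 + A))
-162/H(1) + 467/(-81) = -162*(-4 + 1)/(9 - 2*1) + 467/(-81) = -162*(-3/(9 - 2)) + 467*(-1/81) = -162/((-1/3*7)) - 467/81 = -162/(-7/3) - 467/81 = -162*(-3/7) - 467/81 = 486/7 - 467/81 = 36097/567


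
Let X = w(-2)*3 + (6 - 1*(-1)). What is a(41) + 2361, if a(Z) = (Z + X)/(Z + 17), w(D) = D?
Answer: 68490/29 ≈ 2361.7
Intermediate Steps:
X = 1 (X = -2*3 + (6 - 1*(-1)) = -6 + (6 + 1) = -6 + 7 = 1)
a(Z) = (1 + Z)/(17 + Z) (a(Z) = (Z + 1)/(Z + 17) = (1 + Z)/(17 + Z))
a(41) + 2361 = (1 + 41)/(17 + 41) + 2361 = 42/58 + 2361 = (1/58)*42 + 2361 = 21/29 + 2361 = 68490/29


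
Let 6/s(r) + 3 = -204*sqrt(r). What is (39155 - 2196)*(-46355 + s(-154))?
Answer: 36959*(-3152140*sqrt(154) + 46357*I)/(-I + 68*sqrt(154)) ≈ -1.7132e+9 + 87.595*I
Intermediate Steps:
s(r) = 6/(-3 - 204*sqrt(r))
(39155 - 2196)*(-46355 + s(-154)) = (39155 - 2196)*(-46355 - 2/(1 + 68*sqrt(-154))) = 36959*(-46355 - 2/(1 + 68*(I*sqrt(154)))) = 36959*(-46355 - 2/(1 + 68*I*sqrt(154))) = -1713234445 - 73918/(1 + 68*I*sqrt(154))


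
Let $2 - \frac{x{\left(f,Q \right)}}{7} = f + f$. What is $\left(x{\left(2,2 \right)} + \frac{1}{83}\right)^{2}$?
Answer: $\frac{1347921}{6889} \approx 195.66$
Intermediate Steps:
$x{\left(f,Q \right)} = 14 - 14 f$ ($x{\left(f,Q \right)} = 14 - 7 \left(f + f\right) = 14 - 7 \cdot 2 f = 14 - 14 f$)
$\left(x{\left(2,2 \right)} + \frac{1}{83}\right)^{2} = \left(\left(14 - 28\right) + \frac{1}{83}\right)^{2} = \left(-14 + \frac{1}{83}\right)^{2} = \left(- \frac{1161}{83}\right)^{2} = \frac{1347921}{6889}$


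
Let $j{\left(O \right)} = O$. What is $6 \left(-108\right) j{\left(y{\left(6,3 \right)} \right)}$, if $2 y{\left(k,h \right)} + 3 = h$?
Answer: $0$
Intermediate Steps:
$y{\left(k,h \right)} = - \frac{3}{2} + \frac{h}{2}$
$6 \left(-108\right) j{\left(y{\left(6,3 \right)} \right)} = 6 \left(-108\right) \left(- \frac{3}{2} + \frac{1}{2} \cdot 3\right) = - 648 \left(- \frac{3}{2} + \frac{3}{2}\right) = \left(-648\right) 0 = 0$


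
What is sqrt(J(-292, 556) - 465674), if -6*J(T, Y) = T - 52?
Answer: 5*I*sqrt(167622)/3 ≈ 682.36*I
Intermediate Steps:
J(T, Y) = 26/3 - T/6 (J(T, Y) = -(T - 52)/6 = -(-52 + T)/6 = 26/3 - T/6)
sqrt(J(-292, 556) - 465674) = sqrt((26/3 - 1/6*(-292)) - 465674) = sqrt((26/3 + 146/3) - 465674) = sqrt(172/3 - 465674) = sqrt(-1396850/3) = 5*I*sqrt(167622)/3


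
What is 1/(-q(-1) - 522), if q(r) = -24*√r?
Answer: -29/15170 - 2*I/22755 ≈ -0.0019117 - 8.7893e-5*I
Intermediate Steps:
1/(-q(-1) - 522) = 1/(-(-24)*√(-1) - 522) = 1/(-(-24)*I - 522) = 1/(24*I - 522) = 1/(-522 + 24*I) = (-522 - 24*I)/273060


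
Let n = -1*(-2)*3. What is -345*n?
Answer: -2070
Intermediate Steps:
n = 6 (n = 2*3 = 6)
-345*n = -345*6 = -2070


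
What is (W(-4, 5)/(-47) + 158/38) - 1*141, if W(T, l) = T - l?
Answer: -122029/893 ≈ -136.65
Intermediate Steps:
(W(-4, 5)/(-47) + 158/38) - 1*141 = ((-4 - 1*5)/(-47) + 158/38) - 1*141 = ((-4 - 5)*(-1/47) + 158*(1/38)) - 141 = (-9*(-1/47) + 79/19) - 141 = (9/47 + 79/19) - 141 = 3884/893 - 141 = -122029/893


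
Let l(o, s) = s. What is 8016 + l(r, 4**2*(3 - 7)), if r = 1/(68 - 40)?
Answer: 7952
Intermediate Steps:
r = 1/28 ≈ 0.035714
8016 + l(r, 4**2*(3 - 7)) = 8016 + 4**2*(3 - 7) = 8016 + 16*(-4) = 8016 - 64 = 7952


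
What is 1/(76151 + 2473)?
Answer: 1/78624 ≈ 1.2719e-5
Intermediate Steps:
1/(76151 + 2473) = 1/78624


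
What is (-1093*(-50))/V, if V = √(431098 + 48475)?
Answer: 54650*√479573/479573 ≈ 78.916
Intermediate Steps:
V = √479573 ≈ 692.51
(-1093*(-50))/V = (-1093*(-50))/(√479573) = 54650*(√479573/479573) = 54650*√479573/479573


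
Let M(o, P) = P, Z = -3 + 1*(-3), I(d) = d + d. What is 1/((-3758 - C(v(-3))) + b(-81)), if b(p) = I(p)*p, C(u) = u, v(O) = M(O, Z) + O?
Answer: 1/9373 ≈ 0.00010669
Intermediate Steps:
I(d) = 2*d
Z = -6 (Z = -3 - 3 = -6)
v(O) = -6 + O
b(p) = 2*p² (b(p) = (2*p)*p = 2*p²)
1/((-3758 - C(v(-3))) + b(-81)) = 1/((-3758 - (-6 - 3)) + 2*(-81)²) = 1/((-3758 - 1*(-9)) + 2*6561) = 1/((-3758 + 9) + 13122) = 1/(-3749 + 13122) = 1/9373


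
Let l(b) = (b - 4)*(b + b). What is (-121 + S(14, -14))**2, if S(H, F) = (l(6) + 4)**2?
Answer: 439569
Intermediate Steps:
l(b) = 2*b*(-4 + b) (l(b) = (-4 + b)*(2*b) = 2*b*(-4 + b))
S(H, F) = 784 (S(H, F) = (2*6*(-4 + 6) + 4)**2 = (2*6*2 + 4)**2 = (24 + 4)**2 = 28**2 = 784)
(-121 + S(14, -14))**2 = (-121 + 784)**2 = 663**2 = 439569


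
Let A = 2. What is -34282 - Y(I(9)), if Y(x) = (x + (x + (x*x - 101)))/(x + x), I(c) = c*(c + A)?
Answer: -3398867/99 ≈ -34332.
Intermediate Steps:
I(c) = c*(2 + c) (I(c) = c*(c + 2) = c*(2 + c))
Y(x) = (-101 + x² + 2*x)/(2*x) (Y(x) = (x + (x + (x² - 101)))/((2*x)) = (x + (x + (-101 + x²)))*(1/(2*x)) = (x + (-101 + x + x²))*(1/(2*x)) = (-101 + x² + 2*x)*(1/(2*x)) = (-101 + x² + 2*x)/(2*x))
-34282 - Y(I(9)) = -34282 - (-101 + (9*(2 + 9))*(2 + 9*(2 + 9)))/(2*(9*(2 + 9))) = -34282 - (-101 + (9*11)*(2 + 9*11))/(2*(9*11)) = -34282 - (-101 + 99*(2 + 99))/(2*99) = -34282 - (-101 + 99*101)/(2*99) = -34282 - (-101 + 9999)/(2*99) = -34282 - 9898/(2*99) = -34282 - 1*4949/99 = -34282 - 4949/99 = -3398867/99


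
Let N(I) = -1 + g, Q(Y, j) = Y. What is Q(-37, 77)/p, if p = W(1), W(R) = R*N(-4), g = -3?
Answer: 37/4 ≈ 9.2500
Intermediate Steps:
N(I) = -4 (N(I) = -1 - 3 = -4)
W(R) = -4*R (W(R) = R*(-4) = -4*R)
p = -4 (p = -4*1 = -4)
Q(-37, 77)/p = -37/(-4) = -37*(-¼) = 37/4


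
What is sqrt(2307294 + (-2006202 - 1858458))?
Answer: I*sqrt(1557366) ≈ 1247.9*I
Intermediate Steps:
sqrt(2307294 + (-2006202 - 1858458)) = sqrt(2307294 - 3864660) = sqrt(-1557366) = I*sqrt(1557366)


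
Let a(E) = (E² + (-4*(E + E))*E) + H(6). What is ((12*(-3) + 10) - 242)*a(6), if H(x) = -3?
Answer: 68340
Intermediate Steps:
a(E) = -3 - 7*E² (a(E) = (E² + (-4*(E + E))*E) - 3 = (E² + (-8*E)*E) - 3 = (E² - 8*E²) - 3 = -7*E² - 3 = -3 - 7*E²)
((12*(-3) + 10) - 242)*a(6) = ((12*(-3) + 10) - 242)*(-3 - 7*6²) = ((-36 + 10) - 242)*(-3 - 7*36) = (-26 - 242)*(-3 - 252) = -268*(-255) = 68340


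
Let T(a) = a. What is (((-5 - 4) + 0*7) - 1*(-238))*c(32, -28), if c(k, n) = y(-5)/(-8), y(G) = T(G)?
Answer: 1145/8 ≈ 143.13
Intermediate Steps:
y(G) = G
c(k, n) = 5/8 (c(k, n) = -5/(-8) = -5*(-1/8) = 5/8)
(((-5 - 4) + 0*7) - 1*(-238))*c(32, -28) = (((-5 - 4) + 0*7) - 1*(-238))*(5/8) = ((-9 + 0) + 238)*(5/8) = (-9 + 238)*(5/8) = 229*(5/8) = 1145/8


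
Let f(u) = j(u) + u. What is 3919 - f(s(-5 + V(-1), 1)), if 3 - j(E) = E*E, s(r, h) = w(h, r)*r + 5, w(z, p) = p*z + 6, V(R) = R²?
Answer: 3928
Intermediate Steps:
w(z, p) = 6 + p*z
s(r, h) = 5 + r*(6 + h*r) (s(r, h) = (6 + r*h)*r + 5 = (6 + h*r)*r + 5 = r*(6 + h*r) + 5 = 5 + r*(6 + h*r))
j(E) = 3 - E² (j(E) = 3 - E*E = 3 - E²)
f(u) = 3 + u - u² (f(u) = (3 - u²) + u = 3 + u - u²)
3919 - f(s(-5 + V(-1), 1)) = 3919 - (3 + (5 + (-5 + (-1)²)*(6 + 1*(-5 + (-1)²))) - (5 + (-5 + (-1)²)*(6 + 1*(-5 + (-1)²)))²) = 3919 - (3 + (5 + (-5 + 1)*(6 + 1*(-5 + 1))) - (5 + (-5 + 1)*(6 + 1*(-5 + 1)))²) = 3919 - (3 + (5 - 4*(6 + 1*(-4))) - (5 - 4*(6 + 1*(-4)))²) = 3919 - (3 + (5 - 4*(6 - 4)) - (5 - 4*(6 - 4))²) = 3919 - (3 + (5 - 4*2) - (5 - 4*2)²) = 3919 - (3 + (5 - 8) - (5 - 8)²) = 3919 - (3 - 3 - 1*(-3)²) = 3919 - (3 - 3 - 1*9) = 3919 - (3 - 3 - 9) = 3919 - 1*(-9) = 3919 + 9 = 3928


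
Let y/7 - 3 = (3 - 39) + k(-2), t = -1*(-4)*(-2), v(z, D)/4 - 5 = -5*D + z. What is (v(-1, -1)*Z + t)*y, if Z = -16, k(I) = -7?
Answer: 163520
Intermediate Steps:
v(z, D) = 20 - 20*D + 4*z (v(z, D) = 20 + 4*(-5*D + z) = 20 + 4*(z - 5*D) = 20 + (-20*D + 4*z) = 20 - 20*D + 4*z)
t = -8 (t = 4*(-2) = -8)
y = -280 (y = 21 + 7*((3 - 39) - 7) = 21 + 7*(-36 - 7) = 21 + 7*(-43) = 21 - 301 = -280)
(v(-1, -1)*Z + t)*y = ((20 - 20*(-1) + 4*(-1))*(-16) - 8)*(-280) = ((20 + 20 - 4)*(-16) - 8)*(-280) = (36*(-16) - 8)*(-280) = (-576 - 8)*(-280) = -584*(-280) = 163520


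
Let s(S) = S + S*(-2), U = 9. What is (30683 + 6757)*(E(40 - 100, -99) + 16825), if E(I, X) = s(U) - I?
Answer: 631837440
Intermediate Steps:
s(S) = -S (s(S) = S - 2*S = -S)
E(I, X) = -9 - I (E(I, X) = -1*9 - I = -9 - I)
(30683 + 6757)*(E(40 - 100, -99) + 16825) = (30683 + 6757)*((-9 - (40 - 100)) + 16825) = 37440*((-9 - 1*(-60)) + 16825) = 37440*((-9 + 60) + 16825) = 37440*(51 + 16825) = 37440*16876 = 631837440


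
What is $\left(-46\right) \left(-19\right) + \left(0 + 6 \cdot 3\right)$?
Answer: $892$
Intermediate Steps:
$\left(-46\right) \left(-19\right) + \left(0 + 6 \cdot 3\right) = 874 + \left(0 + 18\right) = 874 + 18 = 892$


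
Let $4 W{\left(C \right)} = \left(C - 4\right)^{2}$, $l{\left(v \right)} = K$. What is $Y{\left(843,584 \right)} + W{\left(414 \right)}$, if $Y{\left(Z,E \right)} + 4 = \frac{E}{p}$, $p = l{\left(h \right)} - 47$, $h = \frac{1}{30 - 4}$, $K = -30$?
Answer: $\frac{3235033}{77} \approx 42013.0$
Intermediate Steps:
$h = \frac{1}{26} \approx 0.038462$
$l{\left(v \right)} = -30$
$p = -77$ ($p = -30 - 47 = -77$)
$W{\left(C \right)} = \frac{\left(-4 + C\right)^{2}}{4}$ ($W{\left(C \right)} = \frac{\left(C - 4\right)^{2}}{4} = \frac{\left(-4 + C\right)^{2}}{4}$)
$Y{\left(Z,E \right)} = -4 - \frac{E}{77}$ ($Y{\left(Z,E \right)} = -4 + \frac{E}{-77} = -4 + E \left(- \frac{1}{77}\right) = -4 - \frac{E}{77}$)
$Y{\left(843,584 \right)} + W{\left(414 \right)} = \left(-4 - \frac{584}{77}\right) + \frac{\left(-4 + 414\right)^{2}}{4} = \left(-4 - \frac{584}{77}\right) + \frac{410^{2}}{4} = - \frac{892}{77} + \frac{1}{4} \cdot 168100 = - \frac{892}{77} + 42025 = \frac{3235033}{77}$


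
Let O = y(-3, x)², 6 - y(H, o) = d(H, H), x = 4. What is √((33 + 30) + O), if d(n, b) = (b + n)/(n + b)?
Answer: 2*√22 ≈ 9.3808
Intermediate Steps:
d(n, b) = 1 (d(n, b) = (b + n)/(b + n) = 1)
y(H, o) = 5 (y(H, o) = 6 - 1*1 = 6 - 1 = 5)
O = 25 (O = 5² = 25)
√((33 + 30) + O) = √((33 + 30) + 25) = √(63 + 25) = √88 = 2*√22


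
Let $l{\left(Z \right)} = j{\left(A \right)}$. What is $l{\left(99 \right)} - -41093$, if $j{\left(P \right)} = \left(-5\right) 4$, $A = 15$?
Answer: $41073$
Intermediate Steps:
$j{\left(P \right)} = -20$
$l{\left(Z \right)} = -20$
$l{\left(99 \right)} - -41093 = -20 - -41093 = -20 + 41093 = 41073$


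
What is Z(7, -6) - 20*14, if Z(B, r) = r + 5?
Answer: -281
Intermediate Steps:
Z(B, r) = 5 + r
Z(7, -6) - 20*14 = (5 - 6) - 20*14 = -1 - 280 = -281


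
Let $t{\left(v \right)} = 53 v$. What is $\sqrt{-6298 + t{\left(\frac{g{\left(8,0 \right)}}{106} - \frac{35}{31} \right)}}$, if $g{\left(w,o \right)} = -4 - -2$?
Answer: $\frac{2 i \sqrt{1527711}}{31} \approx 79.742 i$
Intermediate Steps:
$g{\left(w,o \right)} = -2$ ($g{\left(w,o \right)} = -4 + 2 = -2$)
$\sqrt{-6298 + t{\left(\frac{g{\left(8,0 \right)}}{106} - \frac{35}{31} \right)}} = \sqrt{-6298 + 53 \left(- \frac{2}{106} - \frac{35}{31}\right)} = \sqrt{-6298 + 53 \left(\left(-2\right) \frac{1}{106} - \frac{35}{31}\right)} = \sqrt{-6298 + 53 \left(- \frac{1}{53} - \frac{35}{31}\right)} = \sqrt{-6298 + 53 \left(- \frac{1886}{1643}\right)} = \sqrt{-6298 - \frac{1886}{31}} = \sqrt{- \frac{197124}{31}} = \frac{2 i \sqrt{1527711}}{31}$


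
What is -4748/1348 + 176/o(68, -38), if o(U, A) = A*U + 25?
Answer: -3096845/862383 ≈ -3.5910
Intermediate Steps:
o(U, A) = 25 + A*U
-4748/1348 + 176/o(68, -38) = -4748/1348 + 176/(25 - 38*68) = -4748*1/1348 + 176/(25 - 2584) = -1187/337 + 176/(-2559) = -1187/337 + 176*(-1/2559) = -1187/337 - 176/2559 = -3096845/862383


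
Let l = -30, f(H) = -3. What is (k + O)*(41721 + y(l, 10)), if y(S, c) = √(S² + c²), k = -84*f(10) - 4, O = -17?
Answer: 9637551 + 2310*√10 ≈ 9.6449e+6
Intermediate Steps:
k = 248 (k = -84*(-3) - 4 = 252 - 4 = 248)
(k + O)*(41721 + y(l, 10)) = (248 - 17)*(41721 + √((-30)² + 10²)) = 231*(41721 + √(900 + 100)) = 231*(41721 + √1000) = 231*(41721 + 10*√10) = 9637551 + 2310*√10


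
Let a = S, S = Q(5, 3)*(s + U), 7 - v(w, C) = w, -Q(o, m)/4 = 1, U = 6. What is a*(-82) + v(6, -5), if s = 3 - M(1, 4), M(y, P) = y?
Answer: 2625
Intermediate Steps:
Q(o, m) = -4 (Q(o, m) = -4*1 = -4)
v(w, C) = 7 - w
s = 2 (s = 3 - 1*1 = 3 - 1 = 2)
S = -32 (S = -4*(2 + 6) = -4*8 = -32)
a = -32
a*(-82) + v(6, -5) = -32*(-82) + (7 - 1*6) = 2624 + (7 - 6) = 2624 + 1 = 2625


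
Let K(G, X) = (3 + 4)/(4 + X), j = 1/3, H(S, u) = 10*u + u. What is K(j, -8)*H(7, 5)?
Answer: -385/4 ≈ -96.250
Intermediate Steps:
H(S, u) = 11*u
j = 1/3 ≈ 0.33333
K(G, X) = 7/(4 + X)
K(j, -8)*H(7, 5) = (7/(4 - 8))*(11*5) = (7/(-4))*55 = (7*(-1/4))*55 = -7/4*55 = -385/4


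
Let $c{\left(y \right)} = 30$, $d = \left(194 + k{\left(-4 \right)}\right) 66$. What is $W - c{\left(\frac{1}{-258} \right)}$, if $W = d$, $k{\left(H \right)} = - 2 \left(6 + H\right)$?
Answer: $12510$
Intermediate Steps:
$k{\left(H \right)} = -12 - 2 H$
$d = 12540$ ($d = \left(194 - 4\right) 66 = 190 \cdot 66 = 12540$)
$W = 12540$
$W - c{\left(\frac{1}{-258} \right)} = 12540 - 30 = 12510$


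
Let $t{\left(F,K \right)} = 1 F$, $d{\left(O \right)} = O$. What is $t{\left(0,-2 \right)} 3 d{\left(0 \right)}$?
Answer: $0$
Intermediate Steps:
$t{\left(F,K \right)} = F$
$t{\left(0,-2 \right)} 3 d{\left(0 \right)} = 0 \cdot 3 \cdot 0 = 0 \cdot 0 = 0$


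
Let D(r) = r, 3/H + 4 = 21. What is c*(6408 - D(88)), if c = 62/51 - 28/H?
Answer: -50749600/51 ≈ -9.9509e+5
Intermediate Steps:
H = 3/17 (H = 3/(-4 + 21) = 3/17 ≈ 0.17647)
c = -8030/51 (c = 62/51 - 28/3/17 = 62*(1/51) - 28*17/3 = 62/51 - 476/3 = -8030/51 ≈ -157.45)
c*(6408 - D(88)) = -8030*(6408 - 1*88)/51 = -8030*(6408 - 88)/51 = -8030/51*6320 = -50749600/51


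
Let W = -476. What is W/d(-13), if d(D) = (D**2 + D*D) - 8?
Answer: -238/165 ≈ -1.4424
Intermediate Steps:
d(D) = -8 + 2*D**2 (d(D) = (D**2 + D**2) - 8 = 2*D**2 - 8 = -8 + 2*D**2)
W/d(-13) = -476/(-8 + 2*(-13)**2) = -476/(-8 + 2*169) = -476/(-8 + 338) = -476/330 = -476*1/330 = -238/165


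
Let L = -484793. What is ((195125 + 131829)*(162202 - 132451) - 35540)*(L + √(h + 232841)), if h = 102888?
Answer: -4715665338496802 + 9727172914*√335729 ≈ -4.7100e+15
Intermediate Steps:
((195125 + 131829)*(162202 - 132451) - 35540)*(L + √(h + 232841)) = ((195125 + 131829)*(162202 - 132451) - 35540)*(-484793 + √(102888 + 232841)) = (326954*29751 - 35540)*(-484793 + √335729) = (9727208454 - 35540)*(-484793 + √335729) = 9727172914*(-484793 + √335729) = -4715665338496802 + 9727172914*√335729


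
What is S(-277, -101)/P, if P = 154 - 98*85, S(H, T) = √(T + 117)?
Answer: -1/2044 ≈ -0.00048924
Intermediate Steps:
S(H, T) = √(117 + T)
P = -8176 (P = 154 - 8330 = -8176)
S(-277, -101)/P = √(117 - 101)/(-8176) = √16*(-1/8176) = 4*(-1/8176) = -1/2044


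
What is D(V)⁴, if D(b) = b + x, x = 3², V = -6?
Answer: 81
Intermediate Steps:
x = 9
D(b) = 9 + b (D(b) = b + 9 = 9 + b)
D(V)⁴ = (9 - 6)⁴ = 3⁴ = 81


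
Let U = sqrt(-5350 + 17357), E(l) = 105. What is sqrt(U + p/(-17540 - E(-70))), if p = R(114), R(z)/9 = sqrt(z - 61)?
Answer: sqrt(-158805*sqrt(53) + 311346025*sqrt(12007))/17645 ≈ 10.468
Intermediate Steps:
R(z) = 9*sqrt(-61 + z) (R(z) = 9*sqrt(z - 61) = 9*sqrt(-61 + z))
p = 9*sqrt(53) (p = 9*sqrt(-61 + 114) = 9*sqrt(53) ≈ 65.521)
U = sqrt(12007) ≈ 109.58
sqrt(U + p/(-17540 - E(-70))) = sqrt(sqrt(12007) + (9*sqrt(53))/(-17540 - 1*105)) = sqrt(sqrt(12007) + (9*sqrt(53))/(-17540 - 105)) = sqrt(sqrt(12007) + (9*sqrt(53))/(-17645)) = sqrt(sqrt(12007) + (9*sqrt(53))*(-1/17645)) = sqrt(sqrt(12007) - 9*sqrt(53)/17645)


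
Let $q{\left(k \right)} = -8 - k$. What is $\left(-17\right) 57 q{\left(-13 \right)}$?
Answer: $-4845$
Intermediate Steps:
$\left(-17\right) 57 q{\left(-13 \right)} = \left(-17\right) 57 \left(-8 - -13\right) = - 969 \left(-8 + 13\right) = \left(-969\right) 5 = -4845$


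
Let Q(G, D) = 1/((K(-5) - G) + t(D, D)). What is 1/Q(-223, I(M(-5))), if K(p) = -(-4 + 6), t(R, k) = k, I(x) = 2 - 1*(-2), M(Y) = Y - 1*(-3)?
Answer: 225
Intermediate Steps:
M(Y) = 3 + Y (M(Y) = Y + 3 = 3 + Y)
I(x) = 4 (I(x) = 2 + 2 = 4)
K(p) = -2 (K(p) = -1*2 = -2)
Q(G, D) = 1/(-2 + D - G) (Q(G, D) = 1/((-2 - G) + D) = 1/(-2 + D - G))
1/Q(-223, I(M(-5))) = 1/(1/(-2 + 4 - 1*(-223))) = 1/(1/(-2 + 4 + 223)) = 1/(1/225) = 225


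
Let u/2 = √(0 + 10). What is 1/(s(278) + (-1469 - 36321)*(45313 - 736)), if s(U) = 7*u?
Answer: -168456483/283775866647292694 - 7*√10/1418879333236463470 ≈ -5.9362e-10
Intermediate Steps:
u = 2*√10 (u = 2*√(0 + 10) = 2*√10 ≈ 6.3246)
s(U) = 14*√10 (s(U) = 7*(2*√10) = 14*√10)
1/(s(278) + (-1469 - 36321)*(45313 - 736)) = 1/(14*√10 + (-1469 - 36321)*(45313 - 736)) = 1/(14*√10 - 37790*44577) = 1/(14*√10 - 1684564830) = 1/(-1684564830 + 14*√10)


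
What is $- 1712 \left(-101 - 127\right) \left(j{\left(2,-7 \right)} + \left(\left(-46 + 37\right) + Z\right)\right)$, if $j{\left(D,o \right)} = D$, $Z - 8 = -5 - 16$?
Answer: $-7806720$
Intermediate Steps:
$Z = -13$ ($Z = 8 - 21 = -13$)
$- 1712 \left(-101 - 127\right) \left(j{\left(2,-7 \right)} + \left(\left(-46 + 37\right) + Z\right)\right) = - 1712 \left(-101 - 127\right) \left(2 + \left(\left(-46 + 37\right) - 13\right)\right) = - 1712 \left(- 228 \left(2 - 22\right)\right) = - 1712 \left(\left(-228\right) \left(-20\right)\right) = \left(-1712\right) 4560 = -7806720$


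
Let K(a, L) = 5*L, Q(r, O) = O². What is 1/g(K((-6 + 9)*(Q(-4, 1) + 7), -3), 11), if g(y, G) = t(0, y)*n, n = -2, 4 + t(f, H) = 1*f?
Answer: ⅛ ≈ 0.12500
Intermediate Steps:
t(f, H) = -4 + f (t(f, H) = -4 + 1*f = -4 + f)
g(y, G) = 8 (g(y, G) = (-4 + 0)*(-2) = -4*(-2) = 8)
1/g(K((-6 + 9)*(Q(-4, 1) + 7), -3), 11) = 1/8 = ⅛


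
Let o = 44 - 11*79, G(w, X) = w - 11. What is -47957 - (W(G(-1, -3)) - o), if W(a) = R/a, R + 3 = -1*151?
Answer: -292769/6 ≈ -48795.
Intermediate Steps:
G(w, X) = -11 + w
o = -825 (o = 44 - 869 = -825)
R = -154 (R = -3 - 1*151 = -3 - 151 = -154)
W(a) = -154/a
-47957 - (W(G(-1, -3)) - o) = -47957 - (-154/(-11 - 1) - 1*(-825)) = -47957 - (-154/(-12) + 825) = -47957 - (-154*(-1/12) + 825) = -47957 - (77/6 + 825) = -47957 - 1*5027/6 = -47957 - 5027/6 = -292769/6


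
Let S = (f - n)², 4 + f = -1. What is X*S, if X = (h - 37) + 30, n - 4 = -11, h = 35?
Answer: 112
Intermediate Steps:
f = -5 (f = -4 - 1 = -5)
n = -7 (n = 4 - 11 = -7)
X = 28 (X = (35 - 37) + 30 = -2 + 30 = 28)
S = 4 (S = (-5 - 1*(-7))² = (-5 + 7)² = 2² = 4)
X*S = 28*4 = 112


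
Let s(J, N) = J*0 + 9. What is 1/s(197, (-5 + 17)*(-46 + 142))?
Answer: ⅑ ≈ 0.11111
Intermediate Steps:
s(J, N) = 9 (s(J, N) = 0 + 9 = 9)
1/s(197, (-5 + 17)*(-46 + 142)) = 1/9 = ⅑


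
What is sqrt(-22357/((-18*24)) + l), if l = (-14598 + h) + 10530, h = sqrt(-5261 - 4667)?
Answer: sqrt(-5205057 + 2592*I*sqrt(2482))/36 ≈ 0.78606 + 63.379*I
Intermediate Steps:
h = 2*I*sqrt(2482) (h = sqrt(-9928) = 2*I*sqrt(2482) ≈ 99.639*I)
l = -4068 + 2*I*sqrt(2482) (l = (-14598 + 2*I*sqrt(2482)) + 10530 = -4068 + 2*I*sqrt(2482) ≈ -4068.0 + 99.639*I)
sqrt(-22357/((-18*24)) + l) = sqrt(-22357/((-18*24)) + (-4068 + 2*I*sqrt(2482))) = sqrt(-22357/(-432) + (-4068 + 2*I*sqrt(2482))) = sqrt(-22357*(-1/432) + (-4068 + 2*I*sqrt(2482))) = sqrt(22357/432 + (-4068 + 2*I*sqrt(2482))) = sqrt(-1735019/432 + 2*I*sqrt(2482))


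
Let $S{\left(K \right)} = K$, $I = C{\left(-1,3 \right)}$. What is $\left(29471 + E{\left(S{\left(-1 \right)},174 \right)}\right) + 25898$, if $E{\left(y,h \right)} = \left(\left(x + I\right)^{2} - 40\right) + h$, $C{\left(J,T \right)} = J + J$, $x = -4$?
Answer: $55539$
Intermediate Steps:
$C{\left(J,T \right)} = 2 J$
$I = -2$ ($I = 2 \left(-1\right) = -2$)
$E{\left(y,h \right)} = -4 + h$ ($E{\left(y,h \right)} = \left(\left(-4 - 2\right)^{2} - 40\right) + h = \left(\left(-6\right)^{2} - 40\right) + h = \left(36 - 40\right) + h = -4 + h$)
$\left(29471 + E{\left(S{\left(-1 \right)},174 \right)}\right) + 25898 = \left(29471 + \left(-4 + 174\right)\right) + 25898 = \left(29471 + 170\right) + 25898 = 29641 + 25898 = 55539$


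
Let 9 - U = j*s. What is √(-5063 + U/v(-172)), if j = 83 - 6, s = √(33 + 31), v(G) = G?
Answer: I*√37419847/86 ≈ 71.13*I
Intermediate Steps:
s = 8 (s = √64 = 8)
j = 77
U = -607 (U = 9 - 77*8 = 9 - 1*616 = 9 - 616 = -607)
√(-5063 + U/v(-172)) = √(-5063 - 607/(-172)) = √(-5063 - 607*(-1/172)) = √(-5063 + 607/172) = √(-870229/172) = I*√37419847/86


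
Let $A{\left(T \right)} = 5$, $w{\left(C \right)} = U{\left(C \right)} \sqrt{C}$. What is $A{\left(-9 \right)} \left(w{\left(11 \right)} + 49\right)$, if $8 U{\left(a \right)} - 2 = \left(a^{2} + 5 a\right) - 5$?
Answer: $245 + \frac{865 \sqrt{11}}{8} \approx 603.61$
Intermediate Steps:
$U{\left(a \right)} = - \frac{3}{8} + \frac{a^{2}}{8} + \frac{5 a}{8}$ ($U{\left(a \right)} = \frac{1}{4} + \frac{\left(a^{2} + 5 a\right) - 5}{8} = \frac{1}{4} + \frac{-5 + a^{2} + 5 a}{8} = \frac{1}{4} + \left(- \frac{5}{8} + \frac{a^{2}}{8} + \frac{5 a}{8}\right) = - \frac{3}{8} + \frac{a^{2}}{8} + \frac{5 a}{8}$)
$w{\left(C \right)} = \sqrt{C} \left(- \frac{3}{8} + \frac{C^{2}}{8} + \frac{5 C}{8}\right)$ ($w{\left(C \right)} = \left(- \frac{3}{8} + \frac{C^{2}}{8} + \frac{5 C}{8}\right) \sqrt{C} = \sqrt{C} \left(- \frac{3}{8} + \frac{C^{2}}{8} + \frac{5 C}{8}\right)$)
$A{\left(-9 \right)} \left(w{\left(11 \right)} + 49\right) = 5 \left(\frac{\sqrt{11} \left(-3 + 11^{2} + 5 \cdot 11\right)}{8} + 49\right) = 5 \left(\frac{\sqrt{11} \left(-3 + 121 + 55\right)}{8} + 49\right) = 5 \left(\frac{1}{8} \sqrt{11} \cdot 173 + 49\right) = 5 \left(\frac{173 \sqrt{11}}{8} + 49\right) = 5 \left(49 + \frac{173 \sqrt{11}}{8}\right) = 245 + \frac{865 \sqrt{11}}{8}$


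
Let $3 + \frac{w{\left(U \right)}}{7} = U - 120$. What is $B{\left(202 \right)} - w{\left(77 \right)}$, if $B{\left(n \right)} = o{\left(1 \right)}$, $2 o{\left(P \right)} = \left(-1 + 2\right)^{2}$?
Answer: $\frac{645}{2} \approx 322.5$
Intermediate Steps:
$o{\left(P \right)} = \frac{1}{2}$ ($o{\left(P \right)} = \frac{\left(-1 + 2\right)^{2}}{2} = \frac{1^{2}}{2} = \frac{1}{2} \cdot 1 = \frac{1}{2}$)
$B{\left(n \right)} = \frac{1}{2}$
$w{\left(U \right)} = -861 + 7 U$ ($w{\left(U \right)} = -21 + 7 \left(U - 120\right) = -21 + 7 \left(-120 + U\right) = -21 + \left(-840 + 7 U\right) = -861 + 7 U$)
$B{\left(202 \right)} - w{\left(77 \right)} = \frac{1}{2} - \left(-861 + 7 \cdot 77\right) = \frac{1}{2} - \left(-861 + 539\right) = \frac{1}{2} - -322 = \frac{1}{2} + 322 = \frac{645}{2}$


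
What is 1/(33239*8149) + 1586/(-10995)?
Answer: -429591262051/2978156397945 ≈ -0.14425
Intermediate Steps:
1/(33239*8149) + 1586/(-10995) = (1/33239)*(1/8149) + 1586*(-1/10995) = 1/270864611 - 1586/10995 = -429591262051/2978156397945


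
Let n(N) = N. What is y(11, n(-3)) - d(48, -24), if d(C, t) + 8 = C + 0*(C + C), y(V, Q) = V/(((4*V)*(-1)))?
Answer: -161/4 ≈ -40.250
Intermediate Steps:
y(V, Q) = -¼ (y(V, Q) = V/((-4*V)) = V*(-1/(4*V)) = -¼)
d(C, t) = -8 + C (d(C, t) = -8 + (C + 0*(C + C)) = -8 + (C + 0*(2*C)) = -8 + (C + 0) = -8 + C)
y(11, n(-3)) - d(48, -24) = -¼ - (-8 + 48) = -¼ - 1*40 = -¼ - 40 = -161/4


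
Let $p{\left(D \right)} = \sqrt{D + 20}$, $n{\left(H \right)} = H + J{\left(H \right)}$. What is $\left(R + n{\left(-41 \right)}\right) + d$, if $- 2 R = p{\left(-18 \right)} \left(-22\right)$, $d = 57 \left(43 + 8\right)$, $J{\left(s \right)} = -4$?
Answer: $2862 + 11 \sqrt{2} \approx 2877.6$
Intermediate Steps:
$n{\left(H \right)} = -4 + H$ ($n{\left(H \right)} = H - 4 = -4 + H$)
$p{\left(D \right)} = \sqrt{20 + D}$
$d = 2907$ ($d = 57 \cdot 51 = 2907$)
$R = 11 \sqrt{2}$ ($R = - \frac{\sqrt{20 - 18} \left(-22\right)}{2} = - \frac{\sqrt{2} \left(-22\right)}{2} = - \frac{\left(-22\right) \sqrt{2}}{2} = 11 \sqrt{2} \approx 15.556$)
$\left(R + n{\left(-41 \right)}\right) + d = \left(11 \sqrt{2} - 45\right) + 2907 = \left(-45 + 11 \sqrt{2}\right) + 2907 = 2862 + 11 \sqrt{2}$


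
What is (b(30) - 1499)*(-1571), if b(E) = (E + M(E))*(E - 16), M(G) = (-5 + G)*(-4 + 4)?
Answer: 1695109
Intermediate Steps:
M(G) = 0 (M(G) = (-5 + G)*0 = 0)
b(E) = E*(-16 + E) (b(E) = (E + 0)*(E - 16) = E*(-16 + E))
(b(30) - 1499)*(-1571) = (30*(-16 + 30) - 1499)*(-1571) = (30*14 - 1499)*(-1571) = (420 - 1499)*(-1571) = -1079*(-1571) = 1695109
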